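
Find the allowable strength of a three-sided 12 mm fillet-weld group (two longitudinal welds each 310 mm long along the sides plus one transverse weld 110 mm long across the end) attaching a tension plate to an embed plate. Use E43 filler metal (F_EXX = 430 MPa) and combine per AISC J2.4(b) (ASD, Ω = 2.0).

R_n/Ω ≈ 799 kN

t_e = 0.707 × 12 = 8.484 mm.
R_nwl = 0.6 × 430 × 8.484 × 620 × 10⁻³ = 1357 kN (longitudinal, 2 welds).
R_nwt = 0.6 × 430 × 8.484 × 110 × 10⁻³ = 240.8 kN (transverse, base value).
(i) R_nwl + R_nwt = 1598 kN; (ii) 0.85 R_nwl + 1.5 R_nwt = 1515 kN.
R_n = max = 1598 kN [governs: (i)]; R_n/Ω = 798.9 kN.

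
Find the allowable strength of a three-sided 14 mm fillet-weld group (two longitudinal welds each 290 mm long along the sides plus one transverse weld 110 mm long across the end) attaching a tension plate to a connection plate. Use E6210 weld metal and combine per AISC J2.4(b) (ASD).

R_n/Ω ≈ 1270 kN

E62XX → F_EXX = 620 MPa.
t_e = 0.707 × 14 = 9.898 mm.
R_nwl = 0.6 × 620 × 9.898 × 580 × 10⁻³ = 2136 kN (longitudinal, 2 welds).
R_nwt = 0.6 × 620 × 9.898 × 110 × 10⁻³ = 405 kN (transverse, base value).
(i) R_nwl + R_nwt = 2541 kN; (ii) 0.85 R_nwl + 1.5 R_nwt = 2423 kN.
R_n = max = 2541 kN [governs: (i)]; R_n/Ω = 1270 kN.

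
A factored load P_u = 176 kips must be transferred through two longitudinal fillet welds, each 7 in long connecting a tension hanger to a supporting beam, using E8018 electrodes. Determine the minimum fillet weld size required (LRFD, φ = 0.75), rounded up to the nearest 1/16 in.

w = 1/2 in

E80XX → F_EXX = 80 ksi.
Total weld length L = 14 in.
Required throat t_e = P_u / (φ × 0.6 F_EXX × L) = 176 / (0.75 × 0.6 × 80 × 14) = 0.3492 in.
Required leg w = t_e / 0.707 = 0.4939 in → use 1/2 in.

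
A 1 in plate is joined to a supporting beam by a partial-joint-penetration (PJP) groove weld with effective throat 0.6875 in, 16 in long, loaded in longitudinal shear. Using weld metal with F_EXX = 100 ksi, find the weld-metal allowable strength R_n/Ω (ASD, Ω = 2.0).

R_n/Ω ≈ 330 kips

Effective throat (given) t_e = 0.6875 in.
A_we = 0.6875 × 16 = 11 in².
F_nw = 0.6 F_EXX = 60 ksi.
R_n/Ω = (60 × 11) / 2.0 = 330 kips.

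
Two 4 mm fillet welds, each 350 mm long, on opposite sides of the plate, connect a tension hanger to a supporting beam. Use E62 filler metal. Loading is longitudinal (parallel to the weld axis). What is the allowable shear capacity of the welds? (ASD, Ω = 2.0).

E62XX → F_EXX = 620 MPa.
Effective throat t_e = 0.707 × 4 = 2.828 mm.
Total length L = 700 mm; A_we = 2.828 × 700 = 1980 mm².
F_nw = 0.6 F_EXX = 0.6 × 620 = 372 MPa.
R_n = 372 × 1980 × 10⁻³ = 736.4 kN; R_n/Ω = 736.4/2.0 = 368.2 kN.

R_n/Ω ≈ 368 kN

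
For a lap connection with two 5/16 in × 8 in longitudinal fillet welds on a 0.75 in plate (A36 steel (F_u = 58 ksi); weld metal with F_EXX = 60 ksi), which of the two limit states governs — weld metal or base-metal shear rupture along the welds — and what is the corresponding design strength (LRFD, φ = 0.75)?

t_e = 0.707 × 0.3125 = 0.2209 in; L = 16 in.
Weld metal: φR_n = 0.75 × 0.6 × 60 × 0.2209 × 16 = 95.44 kips.
Base metal (shear rupture): φR_n = 0.75 × 0.6 × 58 × 0.75 × 16 = 313.2 kips.
Governing: weld metal.

φR_n ≈ 95.4 kips (weld metal governs)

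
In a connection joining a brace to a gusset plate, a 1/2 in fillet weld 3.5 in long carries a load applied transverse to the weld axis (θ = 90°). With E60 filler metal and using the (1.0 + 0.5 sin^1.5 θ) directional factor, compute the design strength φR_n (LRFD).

φR_n ≈ 50.1 kip

E60XX → F_EXX = 60 ksi.
t_e = 0.707 × 0.5 = 0.3535 in; A_we = 0.3535 × 3.5 = 1.237 in².
Directional factor: 1.0 + 0.5 sin^1.5(90°) = 1.5.
F_nw = 0.6 × 60 × 1.5 = 54 ksi.
φR_n = 0.75 × 54 × 1.237 = 50.11 kip.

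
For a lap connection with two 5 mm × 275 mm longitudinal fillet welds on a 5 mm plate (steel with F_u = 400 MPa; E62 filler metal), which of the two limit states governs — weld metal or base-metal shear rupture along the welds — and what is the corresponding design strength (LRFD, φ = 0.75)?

E62XX → F_EXX = 620 MPa.
t_e = 0.707 × 5 = 3.535 mm; L = 550 mm.
Weld metal: φR_n = 0.75 × 0.6 × 620 × 3.535 × 550 × 10⁻³ = 542.4 kN.
Base metal (shear rupture): φR_n = 0.75 × 0.6 × 400 × 5 × 550 × 10⁻³ = 495 kN.
Governing: base-metal shear rupture.

φR_n ≈ 495 kN (base-metal shear rupture governs)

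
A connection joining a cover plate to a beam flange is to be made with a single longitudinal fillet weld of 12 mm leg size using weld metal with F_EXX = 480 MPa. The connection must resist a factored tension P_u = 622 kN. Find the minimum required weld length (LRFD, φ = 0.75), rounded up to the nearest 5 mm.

L = 340 mm

Throat t_e = 0.707 × 12 = 8.484 mm.
φr_n = 0.75 × 0.6 × 480 × 8.484 × 10⁻³ = 1.833 kN/mm.
L_req = P_u / φr_n = 622 / 1.833 = 339.4 mm total.
Round up → use L = 340 mm.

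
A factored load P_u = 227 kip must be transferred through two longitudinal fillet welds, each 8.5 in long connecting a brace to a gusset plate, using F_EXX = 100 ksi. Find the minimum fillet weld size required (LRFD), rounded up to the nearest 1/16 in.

w = 7/16 in

Total weld length L = 17 in.
Required throat t_e = P_u / (φ × 0.6 F_EXX × L) = 227 / (0.75 × 0.6 × 100 × 17) = 0.2967 in.
Required leg w = t_e / 0.707 = 0.4197 in → use 7/16 in.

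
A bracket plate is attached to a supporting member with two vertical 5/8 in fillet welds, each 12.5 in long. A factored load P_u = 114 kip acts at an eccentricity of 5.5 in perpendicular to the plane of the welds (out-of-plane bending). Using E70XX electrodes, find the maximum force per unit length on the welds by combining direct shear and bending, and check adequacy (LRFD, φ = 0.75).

E70XX → F_EXX = 70 ksi.
L_w = 2 × 12.5 = 25 in; section modulus (unit throat) S = 2 × L²/6 = 52.08 in².
Direct shear f_v = P/L_w = 114/25 = 4.56 kip/in.
Moment M = P × e = 114 × 5.5 = 627 kip·in; bending f_b = M/S = 12.04 kip/in.
f_max = √(f_v² + f_b²) = √(4.56² + 12.04²) = 12.87 kip/in.
φr_n = 0.75 × 0.6 × 70 × (0.707 × 0.625) = 13.92 kip/in → adequate.

f_max ≈ 12.9 kip/in; adequate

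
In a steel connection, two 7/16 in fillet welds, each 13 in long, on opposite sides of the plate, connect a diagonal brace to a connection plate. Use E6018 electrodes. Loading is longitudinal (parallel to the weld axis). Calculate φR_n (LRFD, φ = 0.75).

φR_n ≈ 217 kips

E60XX → F_EXX = 60 ksi.
Effective throat t_e = 0.707 × 0.4375 = 0.3093 in.
Total length L = 26 in; A_we = 0.3093 × 26 = 8.042 in².
F_nw = 0.6 F_EXX = 0.6 × 60 = 36 ksi.
φR_n = 0.75 × 36 × 8.042 = 217.1 kips.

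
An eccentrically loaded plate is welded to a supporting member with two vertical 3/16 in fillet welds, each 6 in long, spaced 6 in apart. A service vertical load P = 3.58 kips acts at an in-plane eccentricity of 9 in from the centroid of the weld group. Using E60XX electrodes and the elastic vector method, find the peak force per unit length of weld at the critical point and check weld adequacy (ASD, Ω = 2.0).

E60XX → F_EXX = 60 ksi.
Total weld length L_w = 12 in. Treat welds as unit-width lines.
Polar moment about centroid: J = 2[d³/12 + d(b/2)²] = 2[6³/12 + 6×3²] = 144 in³.
Direct shear f_v = P/L_w = 3.58 / 12 = 0.2983 kip/in (vertical).
Torsion M = P·e = 3.58 × 9 = 32.22 kip·in.
Critical point at (x, y) = (3, 3) from centroid. f_tx = M·y/J = 0.6713 kip/in; f_ty = M·x/J = 0.6713 kip/in.
Resultant f_max = √[f_tx² + (f_v + f_ty)²] = √[0.6713² + (0.2983 + 0.6713)²] = 1.179 kip/in.
Capacity per unit length: r_n/Ω = (1/2.0) × 0.6 × 60 × (0.707 × 0.1875) = 2.386 kip/in.
1.179 ≤ 2.386 → adequate.

f_max ≈ 1.18 kip/in; adequate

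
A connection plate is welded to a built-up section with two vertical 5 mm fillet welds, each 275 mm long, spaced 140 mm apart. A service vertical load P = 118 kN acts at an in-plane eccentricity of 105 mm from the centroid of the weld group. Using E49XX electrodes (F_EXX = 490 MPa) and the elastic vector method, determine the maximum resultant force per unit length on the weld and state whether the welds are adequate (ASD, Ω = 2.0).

f_max ≈ 450 N/mm; adequate

Total weld length L_w = 550 mm. Treat welds as unit-width lines.
Polar moment about centroid: J = 2[d³/12 + d(b/2)²] = 2[275³/12 + 275×70²] = 6161000 mm³.
Direct shear f_v = P/L_w = 118×10³ / 550 = 214.5 N/mm (vertical).
Torsion M = P·e = 118×10³ × 105 = 12390000 N·mm.
Critical point at (x, y) = (70, 137.5) from centroid. f_tx = M·y/J = 276.5 N/mm; f_ty = M·x/J = 140.8 N/mm.
Resultant f_max = √[f_tx² + (f_v + f_ty)²] = √[276.5² + (214.5 + 140.8)²] = 450.2 N/mm.
Capacity per unit length: r_n/Ω = (1/2.0) × 0.6 × 490 × (0.707 × 5) = 519.6 N/mm.
450.2 ≤ 519.6 → adequate.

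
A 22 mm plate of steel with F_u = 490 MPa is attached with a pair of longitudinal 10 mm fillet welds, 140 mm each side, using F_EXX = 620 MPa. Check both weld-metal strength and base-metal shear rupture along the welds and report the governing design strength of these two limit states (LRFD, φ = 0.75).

t_e = 0.707 × 10 = 7.07 mm; L = 280 mm.
Weld metal: φR_n = 0.75 × 0.6 × 620 × 7.07 × 280 × 10⁻³ = 552.3 kN.
Base metal (shear rupture): φR_n = 0.75 × 0.6 × 490 × 22 × 280 × 10⁻³ = 1358 kN.
Governing: weld metal.

φR_n ≈ 552 kN (weld metal governs)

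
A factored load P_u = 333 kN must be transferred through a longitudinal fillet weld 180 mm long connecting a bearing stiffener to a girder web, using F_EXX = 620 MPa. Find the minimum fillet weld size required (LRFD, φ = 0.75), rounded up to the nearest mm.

Total weld length L = 180 mm.
Required throat t_e = P_u / (φ × 0.6 F_EXX × L) = 333 / (0.75 × 0.6 × 620 × 180 × 10⁻³) = 6.631 mm.
Required leg w = t_e / 0.707 = 9.379 mm → use 10 mm.

w = 10 mm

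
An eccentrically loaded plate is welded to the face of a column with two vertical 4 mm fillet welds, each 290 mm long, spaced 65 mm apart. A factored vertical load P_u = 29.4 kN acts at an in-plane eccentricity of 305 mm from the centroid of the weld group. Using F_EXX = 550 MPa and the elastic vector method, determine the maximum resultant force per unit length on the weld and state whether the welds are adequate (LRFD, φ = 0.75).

f_max ≈ 300 N/mm; adequate

Total weld length L_w = 580 mm. Treat welds as unit-width lines.
Polar moment about centroid: J = 2[d³/12 + d(b/2)²] = 2[290³/12 + 290×32.5²] = 4677000 mm³.
Direct shear f_v = P/L_w = 29.4×10³ / 580 = 50.69 N/mm (vertical).
Torsion M = P·e = 29.4×10³ × 305 = 8967000 N·mm.
Critical point at (x, y) = (32.5, 145) from centroid. f_tx = M·y/J = 278 N/mm; f_ty = M·x/J = 62.3 N/mm.
Resultant f_max = √[f_tx² + (f_v + f_ty)²] = √[278² + (50.69 + 62.3)²] = 300.1 N/mm.
Capacity per unit length: φr_n = 0.75 × 0.6 × 550 × (0.707 × 4) = 699.9 N/mm.
300.1 ≤ 699.9 → adequate.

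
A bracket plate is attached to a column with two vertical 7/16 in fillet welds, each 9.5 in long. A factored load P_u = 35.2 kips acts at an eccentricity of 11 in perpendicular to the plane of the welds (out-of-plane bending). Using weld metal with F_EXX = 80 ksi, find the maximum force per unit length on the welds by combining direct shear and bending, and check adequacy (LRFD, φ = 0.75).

L_w = 2 × 9.5 = 19 in; section modulus (unit throat) S = 2 × L²/6 = 30.08 in².
Direct shear f_v = P/L_w = 35.2/19 = 1.853 kip/in.
Moment M = P × e = 35.2 × 11 = 387.2 kip·in; bending f_b = M/S = 12.87 kip/in.
f_max = √(f_v² + f_b²) = √(1.853² + 12.87²) = 13 kip/in.
φr_n = 0.75 × 0.6 × 80 × (0.707 × 0.4375) = 11.14 kip/in → NOT adequate.

f_max ≈ 13 kip/in; NOT adequate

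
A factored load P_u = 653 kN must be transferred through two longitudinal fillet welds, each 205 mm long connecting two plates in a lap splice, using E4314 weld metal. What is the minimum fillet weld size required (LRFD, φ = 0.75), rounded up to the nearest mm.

E43XX → F_EXX = 430 MPa.
Total weld length L = 410 mm.
Required throat t_e = P_u / (φ × 0.6 F_EXX × L) = 653 / (0.75 × 0.6 × 430 × 410 × 10⁻³) = 8.231 mm.
Required leg w = t_e / 0.707 = 11.64 mm → use 12 mm.

w = 12 mm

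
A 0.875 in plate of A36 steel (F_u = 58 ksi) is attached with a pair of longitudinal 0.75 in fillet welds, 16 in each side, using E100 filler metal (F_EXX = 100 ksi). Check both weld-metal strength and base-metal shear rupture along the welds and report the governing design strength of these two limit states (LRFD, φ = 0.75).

φR_n ≈ 731 kips (base-metal shear rupture governs)

t_e = 0.707 × 0.75 = 0.5302 in; L = 32 in.
Weld metal: φR_n = 0.75 × 0.6 × 100 × 0.5302 × 32 = 763.6 kips.
Base metal (shear rupture): φR_n = 0.75 × 0.6 × 58 × 0.875 × 32 = 730.8 kips.
Governing: base-metal shear rupture.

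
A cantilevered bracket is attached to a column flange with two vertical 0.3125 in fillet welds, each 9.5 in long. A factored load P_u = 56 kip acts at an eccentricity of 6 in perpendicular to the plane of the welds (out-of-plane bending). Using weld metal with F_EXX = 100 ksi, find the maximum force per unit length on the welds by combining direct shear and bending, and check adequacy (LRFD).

L_w = 2 × 9.5 = 19 in; section modulus (unit throat) S = 2 × L²/6 = 30.08 in².
Direct shear f_v = P/L_w = 56/19 = 2.947 kip/in.
Moment M = P × e = 56 × 6 = 336 kip·in; bending f_b = M/S = 11.17 kip/in.
f_max = √(f_v² + f_b²) = √(2.947² + 11.17²) = 11.55 kip/in.
φr_n = 0.75 × 0.6 × 100 × (0.707 × 0.3125) = 9.942 kip/in → NOT adequate.

f_max ≈ 11.6 kip/in; NOT adequate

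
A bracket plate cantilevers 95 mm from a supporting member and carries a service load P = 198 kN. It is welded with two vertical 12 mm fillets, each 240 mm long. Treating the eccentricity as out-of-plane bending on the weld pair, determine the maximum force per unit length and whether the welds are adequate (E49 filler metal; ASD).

E49XX → F_EXX = 490 MPa.
L_w = 2 × 240 = 480 mm; section modulus (unit throat) S = 2 × L²/6 = 19200 mm².
Direct shear f_v = P/L_w = 198×10³/480 = 412.5 N/mm.
Moment M = P × e = 198×10³ × 95 = 18810000 N·mm; bending f_b = M/S = 979.7 N/mm.
f_max = √(f_v² + f_b²) = √(412.5² + 979.7²) = 1063 N/mm.
r_n/Ω = (1/2.0) × 0.6 × 490 × (0.707 × 12) = 1247 N/mm → adequate.

f_max ≈ 1060 N/mm; adequate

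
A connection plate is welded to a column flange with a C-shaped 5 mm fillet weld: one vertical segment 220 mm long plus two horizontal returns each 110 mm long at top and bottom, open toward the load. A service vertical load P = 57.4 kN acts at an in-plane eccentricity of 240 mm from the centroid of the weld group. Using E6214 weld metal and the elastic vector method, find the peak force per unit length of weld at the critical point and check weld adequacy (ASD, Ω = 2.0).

f_max ≈ 550 N/mm; adequate

E62XX → F_EXX = 620 MPa.
Total weld length L_w = 440 mm. Treat welds as unit-width lines.
Centroid: x̄ = 2×110×55 / 440 = 27.5 mm from the vertical weld.
Polar moment about centroid: J = I_x + I_y = [220³/12 + 2×110×110²] + [220×27.5² + 2(110³/12 + 110×27.5²)] = 4104000 mm³.
Direct shear f_v = P/L_w = 57.4×10³ / 440 = 130.5 N/mm (vertical).
Torsion M = P·e = 57.4×10³ × 240 = 13776000 N·mm.
Critical point at (x, y) = (82.5, 110) from centroid. f_tx = M·y/J = 369.2 N/mm; f_ty = M·x/J = 276.9 N/mm.
Resultant f_max = √[f_tx² + (f_v + f_ty)²] = √[369.2² + (130.5 + 276.9)²] = 549.8 N/mm.
Capacity per unit length: r_n/Ω = (1/2.0) × 0.6 × 620 × (0.707 × 5) = 657.5 N/mm.
549.8 ≤ 657.5 → adequate.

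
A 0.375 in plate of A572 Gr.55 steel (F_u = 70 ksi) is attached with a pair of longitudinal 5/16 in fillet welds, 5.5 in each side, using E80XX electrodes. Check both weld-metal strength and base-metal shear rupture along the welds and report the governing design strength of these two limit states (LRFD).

φR_n ≈ 87.5 kips (weld metal governs)

E80XX → F_EXX = 80 ksi.
t_e = 0.707 × 0.3125 = 0.2209 in; L = 11 in.
Weld metal: φR_n = 0.75 × 0.6 × 80 × 0.2209 × 11 = 87.49 kips.
Base metal (shear rupture): φR_n = 0.75 × 0.6 × 70 × 0.375 × 11 = 129.9 kips.
Governing: weld metal.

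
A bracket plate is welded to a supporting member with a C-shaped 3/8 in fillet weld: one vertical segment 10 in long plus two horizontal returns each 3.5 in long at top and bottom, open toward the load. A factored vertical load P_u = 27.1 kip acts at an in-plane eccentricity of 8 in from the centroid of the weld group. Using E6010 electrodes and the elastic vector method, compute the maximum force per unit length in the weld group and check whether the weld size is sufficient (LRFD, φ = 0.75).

E60XX → F_EXX = 60 ksi.
Total weld length L_w = 17 in. Treat welds as unit-width lines.
Centroid: x̄ = 2×3.5×1.75 / 17 = 0.7206 in from the vertical weld.
Polar moment about centroid: J = I_x + I_y = [10³/12 + 2×3.5×5²] + [10×0.7206² + 2(3.5³/12 + 3.5×1.029²)] = 278.1 in³.
Direct shear f_v = P/L_w = 27.1 / 17 = 1.594 kip/in (vertical).
Torsion M = P·e = 27.1 × 8 = 216.8 kip·in.
Critical point at (x, y) = (2.779, 5) from centroid. f_tx = M·y/J = 3.898 kip/in; f_ty = M·x/J = 2.167 kip/in.
Resultant f_max = √[f_tx² + (f_v + f_ty)²] = √[3.898² + (1.594 + 2.167)²] = 5.417 kip/in.
Capacity per unit length: φr_n = 0.75 × 0.6 × 60 × (0.707 × 0.375) = 7.158 kip/in.
5.417 ≤ 7.158 → adequate.

f_max ≈ 5.42 kip/in; adequate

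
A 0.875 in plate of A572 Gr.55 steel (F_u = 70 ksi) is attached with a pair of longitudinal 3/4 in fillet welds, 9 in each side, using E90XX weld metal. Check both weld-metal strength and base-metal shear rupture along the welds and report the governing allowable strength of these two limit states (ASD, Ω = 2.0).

R_n/Ω ≈ 258 kip (weld metal governs)

E90XX → F_EXX = 90 ksi.
t_e = 0.707 × 0.75 = 0.5302 in; L = 18 in.
Weld metal: R_n/Ω = (1/2.0) × 0.6 × 90 × 0.5302 × 18 = 257.7 kip.
Base metal (shear rupture): R_n/Ω = (1/2.0) × 0.6 × 70 × 0.875 × 18 = 330.8 kip.
Governing: weld metal.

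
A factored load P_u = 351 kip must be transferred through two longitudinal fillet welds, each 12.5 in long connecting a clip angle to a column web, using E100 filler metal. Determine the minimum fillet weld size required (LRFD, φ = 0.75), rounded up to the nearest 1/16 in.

w = 1/2 in

E100XX → F_EXX = 100 ksi.
Total weld length L = 25 in.
Required throat t_e = P_u / (φ × 0.6 F_EXX × L) = 351 / (0.75 × 0.6 × 100 × 25) = 0.312 in.
Required leg w = t_e / 0.707 = 0.4413 in → use 1/2 in.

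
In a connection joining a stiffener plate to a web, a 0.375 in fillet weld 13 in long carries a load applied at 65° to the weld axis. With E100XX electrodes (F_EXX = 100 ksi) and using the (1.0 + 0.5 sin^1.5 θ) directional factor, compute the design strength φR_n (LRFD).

t_e = 0.707 × 0.375 = 0.2651 in; A_we = 0.2651 × 13 = 3.447 in².
Directional factor: 1.0 + 0.5 sin^1.5(65°) = 1.431.
F_nw = 0.6 × 100 × 1.431 = 85.88 ksi.
φR_n = 0.75 × 85.88 × 3.447 = 222 kips.

φR_n ≈ 222 kips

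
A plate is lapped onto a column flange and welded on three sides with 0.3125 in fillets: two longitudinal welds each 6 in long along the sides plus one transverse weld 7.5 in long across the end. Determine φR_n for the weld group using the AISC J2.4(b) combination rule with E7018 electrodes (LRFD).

E70XX → F_EXX = 70 ksi.
t_e = 0.707 × 0.3125 = 0.2209 in.
R_nwl = 0.6 × 70 × 0.2209 × 12 = 111.4 kips (longitudinal, 2 welds).
R_nwt = 0.6 × 70 × 0.2209 × 7.5 = 69.6 kips (transverse, base value).
(i) R_nwl + R_nwt = 180.9 kips; (ii) 0.85 R_nwl + 1.5 R_nwt = 199 kips.
R_n = max = 199 kips [governs: (ii)]; φR_n = 149.3 kips.

φR_n ≈ 149 kips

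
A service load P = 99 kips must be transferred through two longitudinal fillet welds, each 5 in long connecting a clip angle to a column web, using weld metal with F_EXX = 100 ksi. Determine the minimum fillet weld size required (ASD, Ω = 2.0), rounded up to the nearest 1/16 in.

w = 1/2 in

Total weld length L = 10 in.
Required throat t_e = P × Ω / (0.6 F_EXX × L) = 99 × 2.0 / (0.6 × 100 × 10) = 0.33 in.
Required leg w = t_e / 0.707 = 0.4668 in → use 1/2 in.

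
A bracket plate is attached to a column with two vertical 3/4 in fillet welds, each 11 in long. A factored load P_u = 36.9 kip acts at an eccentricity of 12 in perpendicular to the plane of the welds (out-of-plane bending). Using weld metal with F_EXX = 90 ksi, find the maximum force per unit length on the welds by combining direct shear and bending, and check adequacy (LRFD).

f_max ≈ 11.1 kip/in; adequate

L_w = 2 × 11 = 22 in; section modulus (unit throat) S = 2 × L²/6 = 40.33 in².
Direct shear f_v = P/L_w = 36.9/22 = 1.677 kip/in.
Moment M = P × e = 36.9 × 12 = 442.8 kip·in; bending f_b = M/S = 10.98 kip/in.
f_max = √(f_v² + f_b²) = √(1.677² + 10.98²) = 11.11 kip/in.
φr_n = 0.75 × 0.6 × 90 × (0.707 × 0.75) = 21.48 kip/in → adequate.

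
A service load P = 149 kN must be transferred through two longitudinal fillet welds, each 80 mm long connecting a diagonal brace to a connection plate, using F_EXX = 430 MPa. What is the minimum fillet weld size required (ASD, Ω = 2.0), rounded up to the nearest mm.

w = 11 mm

Total weld length L = 160 mm.
Required throat t_e = P × Ω / (0.6 F_EXX × L) = 149 × 2.0 / (0.6 × 430 × 160 × 10⁻³) = 7.219 mm.
Required leg w = t_e / 0.707 = 10.21 mm → use 11 mm.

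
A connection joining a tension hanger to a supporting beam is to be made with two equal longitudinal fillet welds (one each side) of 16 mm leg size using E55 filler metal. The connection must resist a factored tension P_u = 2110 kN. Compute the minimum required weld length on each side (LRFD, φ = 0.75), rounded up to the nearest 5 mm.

L = 380 mm on each side

E55XX → F_EXX = 550 MPa.
Throat t_e = 0.707 × 16 = 11.31 mm.
φr_n = 0.75 × 0.6 × 550 × 11.31 × 10⁻³ = 2.8 kN/mm.
L_req = P_u / φr_n = 2110 / 2.8 = 753.6 mm total.
Per side: 753.6 / 2 = 376.8 mm.
Round up → use L = 380 mm on each side.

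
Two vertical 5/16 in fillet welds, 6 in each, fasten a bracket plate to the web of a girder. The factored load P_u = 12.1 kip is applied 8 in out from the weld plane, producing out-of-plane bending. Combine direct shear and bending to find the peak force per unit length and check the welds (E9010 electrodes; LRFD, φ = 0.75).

f_max ≈ 8.13 kip/in; adequate

E90XX → F_EXX = 90 ksi.
L_w = 2 × 6 = 12 in; section modulus (unit throat) S = 2 × L²/6 = 12 in².
Direct shear f_v = P/L_w = 12.1/12 = 1.008 kip/in.
Moment M = P × e = 12.1 × 8 = 96.8 kip·in; bending f_b = M/S = 8.067 kip/in.
f_max = √(f_v² + f_b²) = √(1.008² + 8.067²) = 8.129 kip/in.
φr_n = 0.75 × 0.6 × 90 × (0.707 × 0.3125) = 8.948 kip/in → adequate.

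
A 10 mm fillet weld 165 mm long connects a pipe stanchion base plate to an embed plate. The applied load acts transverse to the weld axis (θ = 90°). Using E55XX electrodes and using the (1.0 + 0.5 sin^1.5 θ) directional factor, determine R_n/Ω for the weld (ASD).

E55XX → F_EXX = 550 MPa.
t_e = 0.707 × 10 = 7.07 mm; A_we = 7.07 × 165 = 1167 mm².
Directional factor: 1.0 + 0.5 sin^1.5(90°) = 1.5.
F_nw = 0.6 × 550 × 1.5 = 495 MPa.
R_n/Ω = (495 × 1167) / 2.0 × 10⁻³ = 288.7 kN.

R_n/Ω ≈ 289 kN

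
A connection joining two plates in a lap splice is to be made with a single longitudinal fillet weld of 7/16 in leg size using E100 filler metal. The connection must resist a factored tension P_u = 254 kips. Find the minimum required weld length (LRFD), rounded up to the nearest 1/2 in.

E100XX → F_EXX = 100 ksi.
Throat t_e = 0.707 × 0.4375 = 0.3093 in.
φr_n = 0.75 × 0.6 × 100 × 0.3093 = 13.92 kips/in.
L_req = P_u / φr_n = 254 / 13.92 = 18.25 in total.
Round up → use L = 18.5 in.

L = 18.5 in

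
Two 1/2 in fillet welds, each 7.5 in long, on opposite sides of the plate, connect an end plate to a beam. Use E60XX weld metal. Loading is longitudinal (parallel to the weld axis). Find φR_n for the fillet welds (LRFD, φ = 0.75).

φR_n ≈ 143 kips

E60XX → F_EXX = 60 ksi.
Effective throat t_e = 0.707 × 0.5 = 0.3535 in.
Total length L = 15 in; A_we = 0.3535 × 15 = 5.302 in².
F_nw = 0.6 F_EXX = 0.6 × 60 = 36 ksi.
φR_n = 0.75 × 36 × 5.302 = 143.2 kips.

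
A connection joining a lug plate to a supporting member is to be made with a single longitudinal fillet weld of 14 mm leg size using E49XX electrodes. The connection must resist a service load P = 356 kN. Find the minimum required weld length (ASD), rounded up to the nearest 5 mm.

L = 245 mm

E49XX → F_EXX = 490 MPa.
Throat t_e = 0.707 × 14 = 9.898 mm.
r_n/Ω = (0.6 × 490 × 9.898) / 2.0 = 1455 N/mm = 1.455 kN/mm.
L_req = P / (r_n/Ω) = 356 / 1.455 = 244.7 mm total.
Round up → use L = 245 mm.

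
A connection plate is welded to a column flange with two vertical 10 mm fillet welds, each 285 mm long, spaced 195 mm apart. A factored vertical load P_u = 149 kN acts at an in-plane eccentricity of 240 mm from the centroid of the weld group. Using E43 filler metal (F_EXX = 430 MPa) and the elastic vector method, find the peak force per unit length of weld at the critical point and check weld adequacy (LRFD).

f_max ≈ 841 N/mm; adequate

Total weld length L_w = 570 mm. Treat welds as unit-width lines.
Polar moment about centroid: J = 2[d³/12 + d(b/2)²] = 2[285³/12 + 285×97.5²] = 9277000 mm³.
Direct shear f_v = P/L_w = 149×10³ / 570 = 261.4 N/mm (vertical).
Torsion M = P·e = 149×10³ × 240 = 35760000 N·mm.
Critical point at (x, y) = (97.5, 142.5) from centroid. f_tx = M·y/J = 549.3 N/mm; f_ty = M·x/J = 375.8 N/mm.
Resultant f_max = √[f_tx² + (f_v + f_ty)²] = √[549.3² + (261.4 + 375.8)²] = 841.3 N/mm.
Capacity per unit length: φr_n = 0.75 × 0.6 × 430 × (0.707 × 10) = 1368 N/mm.
841.3 ≤ 1368 → adequate.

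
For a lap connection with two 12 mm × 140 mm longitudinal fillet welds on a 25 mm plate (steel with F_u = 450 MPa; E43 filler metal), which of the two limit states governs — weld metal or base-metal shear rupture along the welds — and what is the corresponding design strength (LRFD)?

φR_n ≈ 460 kN (weld metal governs)

E43XX → F_EXX = 430 MPa.
t_e = 0.707 × 12 = 8.484 mm; L = 280 mm.
Weld metal: φR_n = 0.75 × 0.6 × 430 × 8.484 × 280 × 10⁻³ = 459.7 kN.
Base metal (shear rupture): φR_n = 0.75 × 0.6 × 450 × 25 × 280 × 10⁻³ = 1418 kN.
Governing: weld metal.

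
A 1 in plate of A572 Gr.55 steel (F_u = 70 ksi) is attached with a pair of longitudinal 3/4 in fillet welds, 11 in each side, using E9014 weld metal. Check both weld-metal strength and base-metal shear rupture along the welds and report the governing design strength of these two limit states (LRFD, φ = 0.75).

φR_n ≈ 472 kips (weld metal governs)

E90XX → F_EXX = 90 ksi.
t_e = 0.707 × 0.75 = 0.5302 in; L = 22 in.
Weld metal: φR_n = 0.75 × 0.6 × 90 × 0.5302 × 22 = 472.5 kips.
Base metal (shear rupture): φR_n = 0.75 × 0.6 × 70 × 1 × 22 = 693 kips.
Governing: weld metal.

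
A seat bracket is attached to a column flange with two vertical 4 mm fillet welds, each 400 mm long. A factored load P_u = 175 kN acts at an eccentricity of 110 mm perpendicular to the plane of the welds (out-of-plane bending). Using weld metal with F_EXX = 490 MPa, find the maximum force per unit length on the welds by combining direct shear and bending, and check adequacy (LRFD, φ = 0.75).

L_w = 2 × 400 = 800 mm; section modulus (unit throat) S = 2 × L²/6 = 53330 mm².
Direct shear f_v = P/L_w = 175×10³/800 = 218.8 N/mm.
Moment M = P × e = 175×10³ × 110 = 19250000 N·mm; bending f_b = M/S = 360.9 N/mm.
f_max = √(f_v² + f_b²) = √(218.8² + 360.9²) = 422.1 N/mm.
φr_n = 0.75 × 0.6 × 490 × (0.707 × 4) = 623.6 N/mm → adequate.

f_max ≈ 422 N/mm; adequate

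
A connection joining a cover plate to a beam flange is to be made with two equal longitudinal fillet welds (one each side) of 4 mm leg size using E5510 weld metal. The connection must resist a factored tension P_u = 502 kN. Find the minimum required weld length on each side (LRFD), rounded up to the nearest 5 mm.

E55XX → F_EXX = 550 MPa.
Throat t_e = 0.707 × 4 = 2.828 mm.
φr_n = 0.75 × 0.6 × 550 × 2.828 × 10⁻³ = 0.6999 kN/mm.
L_req = P_u / φr_n = 502 / 0.6999 = 717.2 mm total.
Per side: 717.2 / 2 = 358.6 mm.
Round up → use L = 360 mm on each side.

L = 360 mm on each side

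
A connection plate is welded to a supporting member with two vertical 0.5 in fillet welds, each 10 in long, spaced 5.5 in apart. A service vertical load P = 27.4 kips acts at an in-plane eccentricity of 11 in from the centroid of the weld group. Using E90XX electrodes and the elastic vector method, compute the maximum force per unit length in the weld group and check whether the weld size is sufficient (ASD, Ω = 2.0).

f_max ≈ 6.19 kip/in; adequate

E90XX → F_EXX = 90 ksi.
Total weld length L_w = 20 in. Treat welds as unit-width lines.
Polar moment about centroid: J = 2[d³/12 + d(b/2)²] = 2[10³/12 + 10×2.75²] = 317.9 in³.
Direct shear f_v = P/L_w = 27.4 / 20 = 1.37 kip/in (vertical).
Torsion M = P·e = 27.4 × 11 = 301.4 kip·in.
Critical point at (x, y) = (2.75, 5) from centroid. f_tx = M·y/J = 4.74 kip/in; f_ty = M·x/J = 2.607 kip/in.
Resultant f_max = √[f_tx² + (f_v + f_ty)²] = √[4.74² + (1.37 + 2.607)²] = 6.188 kip/in.
Capacity per unit length: r_n/Ω = (1/2.0) × 0.6 × 90 × (0.707 × 0.5) = 9.544 kip/in.
6.188 ≤ 9.544 → adequate.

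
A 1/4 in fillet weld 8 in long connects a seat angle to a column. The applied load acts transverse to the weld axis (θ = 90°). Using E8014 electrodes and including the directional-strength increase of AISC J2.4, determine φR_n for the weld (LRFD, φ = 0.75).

E80XX → F_EXX = 80 ksi.
t_e = 0.707 × 0.25 = 0.1767 in; A_we = 0.1767 × 8 = 1.414 in².
Directional factor: 1.0 + 0.5 sin^1.5(90°) = 1.5.
F_nw = 0.6 × 80 × 1.5 = 72 ksi.
φR_n = 0.75 × 72 × 1.414 = 76.36 kips.

φR_n ≈ 76.4 kips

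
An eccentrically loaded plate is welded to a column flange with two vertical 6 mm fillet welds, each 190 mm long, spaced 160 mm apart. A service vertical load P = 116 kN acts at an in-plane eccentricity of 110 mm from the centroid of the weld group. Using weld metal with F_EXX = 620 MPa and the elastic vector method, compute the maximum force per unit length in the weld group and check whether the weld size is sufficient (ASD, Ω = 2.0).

Total weld length L_w = 380 mm. Treat welds as unit-width lines.
Polar moment about centroid: J = 2[d³/12 + d(b/2)²] = 2[190³/12 + 190×80²] = 3575000 mm³.
Direct shear f_v = P/L_w = 116×10³ / 380 = 305.3 N/mm (vertical).
Torsion M = P·e = 116×10³ × 110 = 12760000 N·mm.
Critical point at (x, y) = (80, 95) from centroid. f_tx = M·y/J = 339.1 N/mm; f_ty = M·x/J = 285.5 N/mm.
Resultant f_max = √[f_tx² + (f_v + f_ty)²] = √[339.1² + (305.3 + 285.5)²] = 681.2 N/mm.
Capacity per unit length: r_n/Ω = (1/2.0) × 0.6 × 620 × (0.707 × 6) = 789 N/mm.
681.2 ≤ 789 → adequate.

f_max ≈ 681 N/mm; adequate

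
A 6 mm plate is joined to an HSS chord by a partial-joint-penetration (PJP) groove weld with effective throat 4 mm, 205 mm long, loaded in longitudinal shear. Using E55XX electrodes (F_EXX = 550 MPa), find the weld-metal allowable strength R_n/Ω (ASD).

Effective throat (given) t_e = 4 mm.
A_we = 4 × 205 = 820 mm².
F_nw = 0.6 F_EXX = 330 MPa.
R_n/Ω = (330 × 820) / 2.0 × 10⁻³ = 135.3 kN.

R_n/Ω ≈ 135 kN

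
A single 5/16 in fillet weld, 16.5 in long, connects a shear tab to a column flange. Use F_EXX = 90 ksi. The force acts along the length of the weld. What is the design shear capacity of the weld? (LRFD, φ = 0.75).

Effective throat t_e = 0.707 × 0.3125 = 0.2209 in.
Total length L = 16.5 in; A_we = 0.2209 × 16.5 = 3.645 in².
F_nw = 0.6 F_EXX = 0.6 × 90 = 54 ksi.
φR_n = 0.75 × 54 × 3.645 = 147.6 kips.

φR_n ≈ 148 kips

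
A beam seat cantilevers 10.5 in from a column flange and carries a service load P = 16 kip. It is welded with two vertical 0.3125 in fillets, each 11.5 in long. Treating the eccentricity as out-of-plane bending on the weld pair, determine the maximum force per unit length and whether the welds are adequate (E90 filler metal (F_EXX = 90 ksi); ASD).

L_w = 2 × 11.5 = 23 in; section modulus (unit throat) S = 2 × L²/6 = 44.08 in².
Direct shear f_v = P/L_w = 16/23 = 0.6957 kip/in.
Moment M = P × e = 16 × 10.5 = 168 kip·in; bending f_b = M/S = 3.811 kip/in.
f_max = √(f_v² + f_b²) = √(0.6957² + 3.811²) = 3.874 kip/in.
r_n/Ω = (1/2.0) × 0.6 × 90 × (0.707 × 0.3125) = 5.965 kip/in → adequate.

f_max ≈ 3.87 kip/in; adequate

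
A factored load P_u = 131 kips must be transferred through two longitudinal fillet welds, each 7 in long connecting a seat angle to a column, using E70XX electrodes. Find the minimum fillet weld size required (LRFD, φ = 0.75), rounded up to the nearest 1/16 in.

w = 7/16 in

E70XX → F_EXX = 70 ksi.
Total weld length L = 14 in.
Required throat t_e = P_u / (φ × 0.6 F_EXX × L) = 131 / (0.75 × 0.6 × 70 × 14) = 0.2971 in.
Required leg w = t_e / 0.707 = 0.4202 in → use 7/16 in.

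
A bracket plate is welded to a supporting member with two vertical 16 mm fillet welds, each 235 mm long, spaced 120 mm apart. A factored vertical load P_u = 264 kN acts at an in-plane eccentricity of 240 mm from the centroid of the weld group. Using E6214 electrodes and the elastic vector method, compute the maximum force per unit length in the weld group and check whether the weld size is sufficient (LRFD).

E62XX → F_EXX = 620 MPa.
Total weld length L_w = 470 mm. Treat welds as unit-width lines.
Polar moment about centroid: J = 2[d³/12 + d(b/2)²] = 2[235³/12 + 235×60²] = 3855000 mm³.
Direct shear f_v = P/L_w = 264×10³ / 470 = 561.7 N/mm (vertical).
Torsion M = P·e = 264×10³ × 240 = 63360000 N·mm.
Critical point at (x, y) = (60, 117.5) from centroid. f_tx = M·y/J = 1931 N/mm; f_ty = M·x/J = 986.2 N/mm.
Resultant f_max = √[f_tx² + (f_v + f_ty)²] = √[1931² + (561.7 + 986.2)²] = 2475 N/mm.
Capacity per unit length: φr_n = 0.75 × 0.6 × 620 × (0.707 × 16) = 3156 N/mm.
2475 ≤ 3156 → adequate.

f_max ≈ 2470 N/mm; adequate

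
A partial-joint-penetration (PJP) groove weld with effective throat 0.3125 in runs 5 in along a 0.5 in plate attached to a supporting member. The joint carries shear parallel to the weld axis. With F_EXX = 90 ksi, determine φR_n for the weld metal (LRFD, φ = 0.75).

φR_n ≈ 63.3 kips

Effective throat (given) t_e = 0.3125 in.
A_we = 0.3125 × 5 = 1.562 in².
F_nw = 0.6 F_EXX = 54 ksi.
φR_n = 0.75 × 54 × 1.562 = 63.28 kips.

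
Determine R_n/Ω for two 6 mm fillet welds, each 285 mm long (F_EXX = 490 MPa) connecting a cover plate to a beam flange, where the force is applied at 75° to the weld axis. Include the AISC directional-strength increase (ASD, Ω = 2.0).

t_e = 0.707 × 6 = 4.242 mm; A_we = 4.242 × 570 = 2418 mm².
Directional factor: 1.0 + 0.5 sin^1.5(75°) = 1.475.
F_nw = 0.6 × 490 × 1.475 = 433.6 MPa.
R_n/Ω = (433.6 × 2418) / 2.0 × 10⁻³ = 524.2 kN.

R_n/Ω ≈ 524 kN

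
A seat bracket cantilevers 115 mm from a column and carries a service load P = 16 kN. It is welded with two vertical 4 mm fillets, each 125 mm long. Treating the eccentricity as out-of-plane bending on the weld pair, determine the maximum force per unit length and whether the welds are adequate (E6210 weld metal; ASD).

f_max ≈ 359 N/mm; adequate

E62XX → F_EXX = 620 MPa.
L_w = 2 × 125 = 250 mm; section modulus (unit throat) S = 2 × L²/6 = 5208 mm².
Direct shear f_v = P/L_w = 16×10³/250 = 64 N/mm.
Moment M = P × e = 16×10³ × 115 = 1840000 N·mm; bending f_b = M/S = 353.3 N/mm.
f_max = √(f_v² + f_b²) = √(64² + 353.3²) = 359 N/mm.
r_n/Ω = (1/2.0) × 0.6 × 620 × (0.707 × 4) = 526 N/mm → adequate.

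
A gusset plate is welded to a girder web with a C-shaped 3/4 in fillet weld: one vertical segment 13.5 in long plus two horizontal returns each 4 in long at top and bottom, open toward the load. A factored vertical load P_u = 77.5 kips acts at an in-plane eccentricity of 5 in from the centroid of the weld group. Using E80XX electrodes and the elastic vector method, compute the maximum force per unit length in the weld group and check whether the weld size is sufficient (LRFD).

f_max ≈ 7.18 kip/in; adequate

E80XX → F_EXX = 80 ksi.
Total weld length L_w = 21.5 in. Treat welds as unit-width lines.
Centroid: x̄ = 2×4×2 / 21.5 = 0.7442 in from the vertical weld.
Polar moment about centroid: J = I_x + I_y = [13.5³/12 + 2×4×6.75²] + [13.5×0.7442² + 2(4³/12 + 4×1.256²)] = 600.3 in³.
Direct shear f_v = P/L_w = 77.5 / 21.5 = 3.605 kip/in (vertical).
Torsion M = P·e = 77.5 × 5 = 387.5 kip·in.
Critical point at (x, y) = (3.256, 6.75) from centroid. f_tx = M·y/J = 4.357 kip/in; f_ty = M·x/J = 2.102 kip/in.
Resultant f_max = √[f_tx² + (f_v + f_ty)²] = √[4.357² + (3.605 + 2.102)²] = 7.18 kip/in.
Capacity per unit length: φr_n = 0.75 × 0.6 × 80 × (0.707 × 0.75) = 19.09 kip/in.
7.18 ≤ 19.09 → adequate.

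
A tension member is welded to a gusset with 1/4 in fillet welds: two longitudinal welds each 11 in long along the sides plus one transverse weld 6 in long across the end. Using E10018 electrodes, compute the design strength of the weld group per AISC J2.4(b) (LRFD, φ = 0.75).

φR_n ≈ 223 kips

E100XX → F_EXX = 100 ksi.
t_e = 0.707 × 0.25 = 0.1767 in.
R_nwl = 0.6 × 100 × 0.1767 × 22 = 233.3 kips (longitudinal, 2 welds).
R_nwt = 0.6 × 100 × 0.1767 × 6 = 63.63 kips (transverse, base value).
(i) R_nwl + R_nwt = 296.9 kips; (ii) 0.85 R_nwl + 1.5 R_nwt = 293.8 kips.
R_n = max = 296.9 kips [governs: (i)]; φR_n = 222.7 kips.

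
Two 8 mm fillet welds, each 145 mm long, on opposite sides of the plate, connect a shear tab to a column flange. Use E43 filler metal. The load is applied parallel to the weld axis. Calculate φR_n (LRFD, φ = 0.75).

E43XX → F_EXX = 430 MPa.
Effective throat t_e = 0.707 × 8 = 5.656 mm.
Total length L = 290 mm; A_we = 5.656 × 290 = 1640 mm².
F_nw = 0.6 F_EXX = 0.6 × 430 = 258 MPa.
φR_n = 0.75 × 258 × 1640 × 10⁻³ = 317.4 kN.

φR_n ≈ 317 kN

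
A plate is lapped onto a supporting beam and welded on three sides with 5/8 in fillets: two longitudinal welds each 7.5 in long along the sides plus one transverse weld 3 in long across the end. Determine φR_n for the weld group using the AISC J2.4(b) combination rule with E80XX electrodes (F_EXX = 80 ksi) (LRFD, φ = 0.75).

t_e = 0.707 × 0.625 = 0.4419 in.
R_nwl = 0.6 × 80 × 0.4419 × 15 = 318.1 kip (longitudinal, 2 welds).
R_nwt = 0.6 × 80 × 0.4419 × 3 = 63.63 kip (transverse, base value).
(i) R_nwl + R_nwt = 381.8 kip; (ii) 0.85 R_nwl + 1.5 R_nwt = 365.9 kip.
R_n = max = 381.8 kip [governs: (i)]; φR_n = 286.3 kip.

φR_n ≈ 286 kip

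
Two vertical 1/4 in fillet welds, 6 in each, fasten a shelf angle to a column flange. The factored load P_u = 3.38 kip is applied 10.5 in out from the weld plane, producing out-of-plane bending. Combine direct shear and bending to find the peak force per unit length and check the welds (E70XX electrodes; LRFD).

f_max ≈ 2.97 kip/in; adequate

E70XX → F_EXX = 70 ksi.
L_w = 2 × 6 = 12 in; section modulus (unit throat) S = 2 × L²/6 = 12 in².
Direct shear f_v = P/L_w = 3.38/12 = 0.2817 kip/in.
Moment M = P × e = 3.38 × 10.5 = 35.49 kip·in; bending f_b = M/S = 2.958 kip/in.
f_max = √(f_v² + f_b²) = √(0.2817² + 2.958²) = 2.971 kip/in.
φr_n = 0.75 × 0.6 × 70 × (0.707 × 0.25) = 5.568 kip/in → adequate.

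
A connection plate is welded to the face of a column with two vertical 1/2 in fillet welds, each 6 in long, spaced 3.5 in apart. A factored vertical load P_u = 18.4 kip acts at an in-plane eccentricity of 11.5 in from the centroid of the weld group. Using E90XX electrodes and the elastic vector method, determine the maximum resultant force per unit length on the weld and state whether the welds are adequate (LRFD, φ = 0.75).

E90XX → F_EXX = 90 ksi.
Total weld length L_w = 12 in. Treat welds as unit-width lines.
Polar moment about centroid: J = 2[d³/12 + d(b/2)²] = 2[6³/12 + 6×1.75²] = 72.75 in³.
Direct shear f_v = P/L_w = 18.4 / 12 = 1.533 kip/in (vertical).
Torsion M = P·e = 18.4 × 11.5 = 211.6 kip·in.
Critical point at (x, y) = (1.75, 3) from centroid. f_tx = M·y/J = 8.726 kip/in; f_ty = M·x/J = 5.09 kip/in.
Resultant f_max = √[f_tx² + (f_v + f_ty)²] = √[8.726² + (1.533 + 5.09)²] = 10.95 kip/in.
Capacity per unit length: φr_n = 0.75 × 0.6 × 90 × (0.707 × 0.5) = 14.32 kip/in.
10.95 ≤ 14.32 → adequate.

f_max ≈ 11 kip/in; adequate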